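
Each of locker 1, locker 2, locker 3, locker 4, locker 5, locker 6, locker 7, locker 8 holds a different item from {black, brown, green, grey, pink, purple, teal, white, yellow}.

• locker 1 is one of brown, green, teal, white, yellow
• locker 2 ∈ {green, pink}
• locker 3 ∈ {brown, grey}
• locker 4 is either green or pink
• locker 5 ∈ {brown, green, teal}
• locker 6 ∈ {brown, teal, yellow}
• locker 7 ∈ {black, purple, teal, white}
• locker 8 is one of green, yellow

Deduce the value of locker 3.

locker 2 and locker 4 between them cover only {green, pink} — a naked pair. Remove those values from locker 1, locker 5, locker 8.
locker 8's domain is down to {yellow}, so locker 8 = yellow. Remove yellow from locker 1, locker 6.
locker 5 and locker 6 share exactly the 2 values {brown, teal}; by pigeonhole those values go to them, so strike brown, teal from locker 1, locker 3, locker 7.
So locker 3 = grey.

grey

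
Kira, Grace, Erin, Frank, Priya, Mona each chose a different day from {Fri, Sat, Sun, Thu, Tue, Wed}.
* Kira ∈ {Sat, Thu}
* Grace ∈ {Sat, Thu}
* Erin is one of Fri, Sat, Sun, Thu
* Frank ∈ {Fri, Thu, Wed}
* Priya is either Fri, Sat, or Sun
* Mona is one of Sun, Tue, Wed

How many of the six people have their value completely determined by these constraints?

The 6 variables together cover exactly {Fri, Sat, Sun, Thu, Tue, Wed} — 6 values for 6 variables — and Tue appears only in Mona's list, so Mona = Tue.
Among the 5 still-open variables, Wed fits only Frank (and all 5 values in {Fri, Sat, Sun, Thu, Wed} must be used), so Frank = Wed.
The 2 variables Kira and Grace are confined to {Sat, Thu}, which locks those values in; drop them from Erin, Priya.
Determined: Frank=Wed, Mona=Tue. The other people each still have more than one consistent value. That makes 2.

2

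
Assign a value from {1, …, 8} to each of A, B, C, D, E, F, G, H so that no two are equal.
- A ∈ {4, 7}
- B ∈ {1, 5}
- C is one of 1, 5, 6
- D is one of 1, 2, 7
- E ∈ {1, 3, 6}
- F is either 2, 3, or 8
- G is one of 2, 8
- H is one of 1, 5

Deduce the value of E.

3

The 8 variables draw from only 8 values {1, 2, 3, 4, 5, 6, 7, 8}, so each is used; only A can be 4, hence A = 4.
Among the 7 still-open variables, 7 fits only D (and all 7 values in {1, 2, 3, 5, 6, 7, 8} must be used), so D = 7.
B and H share exactly the 2 values {1, 5}; by pigeonhole those values go to them, so strike 1, 5 from C, E.
C must be 6 (only option left). Remove 6 from E.
So E = 3.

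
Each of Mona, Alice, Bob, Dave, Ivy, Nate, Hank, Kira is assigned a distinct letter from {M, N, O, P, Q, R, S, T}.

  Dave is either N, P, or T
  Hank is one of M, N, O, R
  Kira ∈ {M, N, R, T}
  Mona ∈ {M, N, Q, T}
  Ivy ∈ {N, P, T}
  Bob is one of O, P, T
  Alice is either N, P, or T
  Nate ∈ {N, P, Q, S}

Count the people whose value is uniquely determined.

The 8 variables draw from only 8 values {M, N, O, P, Q, R, S, T}, so each is used; only Nate can be S, hence Nate = S.
The 7 still-open variables together cover exactly {M, N, O, P, Q, R, T} — 7 values for 7 variables — and Q appears only in Mona's list, so Mona = Q.
Alice, Dave, Ivy between them cover only {N, P, T} — a naked triple. Remove those values from Bob, Hank, Kira.
Bob must be O (only option left). So Hank can't be O.
Determined: Mona=Q, Bob=O, Nate=S. The other people each still have more than one consistent value. That makes 3.

3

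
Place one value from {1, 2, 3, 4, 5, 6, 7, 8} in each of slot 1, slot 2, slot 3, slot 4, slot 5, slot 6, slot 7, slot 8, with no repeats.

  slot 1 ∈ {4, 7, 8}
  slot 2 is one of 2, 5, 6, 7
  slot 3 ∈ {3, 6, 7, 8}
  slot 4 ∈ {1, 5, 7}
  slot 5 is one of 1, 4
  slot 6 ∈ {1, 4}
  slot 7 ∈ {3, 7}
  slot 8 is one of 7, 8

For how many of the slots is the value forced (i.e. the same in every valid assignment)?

4

Among the 8 variables, 2 fits only slot 2 (and all 8 values in {1, 2, 3, 4, 5, 6, 7, 8} must be used), so slot 2 = 2.
Among the 7 still-open variables, 5 fits only slot 4 (and all 7 values in {1, 3, 4, 5, 6, 7, 8} must be used), so slot 4 = 5.
Among the 6 still-open variables, 6 fits only slot 3 (and all 6 values in {1, 3, 4, 6, 7, 8} must be used), so slot 3 = 6.
The 5 still-open variables together cover exactly {1, 3, 4, 7, 8} — 5 values for 5 variables — and 3 appears only in slot 7's list, so slot 7 = 3.
The 2 variables slot 5 and slot 6 are confined to {1, 4}, which locks those values in; drop them from slot 1.
Determined: slot 2=2, slot 3=6, slot 4=5, slot 7=3. The other slots each still have more than one consistent value. That makes 4.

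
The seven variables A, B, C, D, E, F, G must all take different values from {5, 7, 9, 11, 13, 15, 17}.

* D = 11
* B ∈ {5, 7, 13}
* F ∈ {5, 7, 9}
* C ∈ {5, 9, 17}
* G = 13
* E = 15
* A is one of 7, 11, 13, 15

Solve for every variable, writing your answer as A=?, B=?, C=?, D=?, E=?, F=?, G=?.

D has just one choice, so D = 11. Remove 11 from A.
E must be 15 (only option left). Eliminate 15 elsewhere: A.
G must be 13 (only option left). Eliminate 13 elsewhere: A, B.
A must be 7 (only option left). So B, F can't be 7.
That leaves B = 5. So C, F can't be 5.
F must be 9 (only option left). So C can't be 9.
C's domain is down to {17}, so C = 17.

A=7, B=5, C=17, D=11, E=15, F=9, G=13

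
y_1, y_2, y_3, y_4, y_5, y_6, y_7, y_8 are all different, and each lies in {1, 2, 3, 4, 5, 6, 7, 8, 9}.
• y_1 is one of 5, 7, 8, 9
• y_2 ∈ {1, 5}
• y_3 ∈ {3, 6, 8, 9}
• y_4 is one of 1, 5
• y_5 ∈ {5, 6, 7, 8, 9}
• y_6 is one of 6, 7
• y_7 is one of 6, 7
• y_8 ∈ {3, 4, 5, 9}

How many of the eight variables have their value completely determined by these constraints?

2

Among the 8 variables, 4 fits only y_8 (and all 8 values in {1, 3, 4, 5, 6, 7, 8, 9} must be used), so y_8 = 4.
Among the 7 still-open variables, 3 fits only y_3 (and all 7 values in {1, 3, 5, 6, 7, 8, 9} must be used), so y_3 = 3.
y_2 and y_4 between them cover only {1, 5} — a naked pair. Remove those values from y_1, y_5.
The 2 variables y_6 and y_7 are confined to {6, 7}, which locks those values in; drop them from y_1, y_5.
Determined: y_3=3, y_8=4. The other variables each still have more than one consistent value. That makes 2.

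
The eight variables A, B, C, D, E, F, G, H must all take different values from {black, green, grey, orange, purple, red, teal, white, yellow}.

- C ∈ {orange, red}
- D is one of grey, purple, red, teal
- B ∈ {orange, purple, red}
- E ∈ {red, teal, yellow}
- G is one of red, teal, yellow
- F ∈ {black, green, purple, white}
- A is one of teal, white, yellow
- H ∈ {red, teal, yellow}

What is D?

The 3 variables E, G, H are confined to {red, teal, yellow}, which locks those values in; drop them from A, B, C, D.
A's domain is down to {white}, so A = white. Eliminate white elsewhere: F.
C must be orange (only option left). Remove orange from B.
B has just one choice, so B = purple. Remove purple from D, F.
So D = grey.

grey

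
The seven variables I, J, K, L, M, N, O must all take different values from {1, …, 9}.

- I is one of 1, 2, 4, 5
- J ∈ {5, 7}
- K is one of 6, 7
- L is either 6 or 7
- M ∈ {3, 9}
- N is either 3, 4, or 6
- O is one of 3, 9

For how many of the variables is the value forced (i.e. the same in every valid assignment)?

K and L share exactly the 2 values {6, 7}; by pigeonhole those values go to them, so strike 6, 7 from J, N.
J's domain is down to {5}, so J = 5. Remove 5 from I.
M and O between them cover only {3, 9} — a naked pair. Remove those values from N.
That leaves N = 4. Strike 4 from I.
Determined: J=5, N=4. The other variables each still have more than one consistent value. That makes 2.

2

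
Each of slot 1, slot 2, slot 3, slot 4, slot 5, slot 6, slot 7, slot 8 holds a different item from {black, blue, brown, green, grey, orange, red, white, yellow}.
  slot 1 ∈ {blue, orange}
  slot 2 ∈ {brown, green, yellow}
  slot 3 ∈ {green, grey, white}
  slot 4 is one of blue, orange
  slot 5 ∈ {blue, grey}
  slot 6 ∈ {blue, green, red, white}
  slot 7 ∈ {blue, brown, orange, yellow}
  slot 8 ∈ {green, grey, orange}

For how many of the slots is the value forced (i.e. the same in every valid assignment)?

4

The 8 variables draw from only 8 values {blue, brown, green, grey, orange, red, white, yellow}, so each is used; only slot 6 can be red, hence slot 6 = red.
Among the 7 still-open variables, white fits only slot 3 (and all 7 values in {blue, brown, green, grey, orange, white, yellow} must be used), so slot 3 = white.
The 2 variables slot 1 and slot 4 are confined to {blue, orange}, which locks those values in; drop them from slot 5, slot 7, slot 8.
That leaves slot 5 = grey. Remove grey from slot 8.
That leaves slot 8 = green. Strike green from slot 2.
Determined: slot 3=white, slot 5=grey, slot 6=red, slot 8=green. The other slots each still have more than one consistent value. That makes 4.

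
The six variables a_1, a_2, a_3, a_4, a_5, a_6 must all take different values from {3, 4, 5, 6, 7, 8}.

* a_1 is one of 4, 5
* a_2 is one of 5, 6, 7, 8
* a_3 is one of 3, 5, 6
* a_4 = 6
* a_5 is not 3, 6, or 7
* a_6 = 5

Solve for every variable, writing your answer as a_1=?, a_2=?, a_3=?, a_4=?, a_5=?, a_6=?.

a_1=4, a_2=7, a_3=3, a_4=6, a_5=8, a_6=5

a_4 must be 6 (only option left). Eliminate 6 elsewhere: a_2, a_3.
a_6 has just one choice, so a_6 = 5. Strike 5 from a_1, a_2, a_3, a_5.
a_1 has just one choice, so a_1 = 4. Strike 4 from a_5.
a_3 must be 3 (only option left).
That leaves a_5 = 8. Eliminate 8 elsewhere: a_2.
a_2 has just one choice, so a_2 = 7.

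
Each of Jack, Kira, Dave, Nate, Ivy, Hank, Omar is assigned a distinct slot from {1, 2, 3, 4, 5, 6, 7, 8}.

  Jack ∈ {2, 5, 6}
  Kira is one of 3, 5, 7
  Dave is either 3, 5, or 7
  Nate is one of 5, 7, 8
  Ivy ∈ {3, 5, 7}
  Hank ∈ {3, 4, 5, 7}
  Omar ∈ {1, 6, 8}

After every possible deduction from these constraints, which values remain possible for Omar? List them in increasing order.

Kira, Dave, Ivy share exactly the 3 values {3, 5, 7}; by pigeonhole those values go to them, so strike 3, 5, 7 from Jack, Nate, Hank.
Nate must be 8 (only option left). Remove 8 from Omar.
Hank has just one choice, so Hank = 4.
No further eliminations apply; Omar can still be any of 1, 6.

1, 6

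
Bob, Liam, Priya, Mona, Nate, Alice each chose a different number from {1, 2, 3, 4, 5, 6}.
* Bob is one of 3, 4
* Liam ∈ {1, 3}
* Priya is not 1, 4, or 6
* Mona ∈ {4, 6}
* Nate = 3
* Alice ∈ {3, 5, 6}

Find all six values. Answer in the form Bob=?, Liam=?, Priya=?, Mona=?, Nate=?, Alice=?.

Nate has just one choice, so Nate = 3. Strike 3 from Bob, Liam, Priya, Alice.
Bob has just one choice, so Bob = 4. Eliminate 4 elsewhere: Mona.
Liam must be 1 (only option left).
Mona has just one choice, so Mona = 6. Remove 6 from Alice.
That leaves Alice = 5. Strike 5 from Priya.
That leaves Priya = 2.

Bob=4, Liam=1, Priya=2, Mona=6, Nate=3, Alice=5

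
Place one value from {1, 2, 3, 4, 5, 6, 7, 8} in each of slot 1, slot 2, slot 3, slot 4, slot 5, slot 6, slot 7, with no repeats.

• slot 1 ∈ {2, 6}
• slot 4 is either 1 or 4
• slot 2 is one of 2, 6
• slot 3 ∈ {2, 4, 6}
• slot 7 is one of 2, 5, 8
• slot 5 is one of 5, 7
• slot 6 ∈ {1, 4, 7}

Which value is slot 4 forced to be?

Among the 7 variables, 8 fits only slot 7 (and all 7 values in {1, 2, 4, 5, 6, 7, 8} must be used), so slot 7 = 8.
Among the 6 still-open variables, 5 fits only slot 5 (and all 6 values in {1, 2, 4, 5, 6, 7} must be used), so slot 5 = 5.
The 5 still-open variables draw from only 5 values {1, 2, 4, 6, 7}, so each is used; only slot 6 can be 7, hence slot 6 = 7.
The 4 still-open variables draw from only 4 values {1, 2, 4, 6}, so each is used; only slot 4 can be 1, hence slot 4 = 1.

1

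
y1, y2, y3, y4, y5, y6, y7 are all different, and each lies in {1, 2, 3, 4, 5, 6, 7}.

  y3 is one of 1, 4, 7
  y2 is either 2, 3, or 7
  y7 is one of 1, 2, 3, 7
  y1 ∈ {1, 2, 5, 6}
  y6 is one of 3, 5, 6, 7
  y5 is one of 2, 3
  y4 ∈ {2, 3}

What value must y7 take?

1

Among the 7 variables, 4 fits only y3 (and all 7 values in {1, 2, 3, 4, 5, 6, 7} must be used), so y3 = 4.
The 2 variables y4 and y5 are confined to {2, 3}, which locks those values in; drop them from y1, y2, y6, y7.
y2 has just one choice, so y2 = 7. Strike 7 from y6, y7.
So y7 = 1.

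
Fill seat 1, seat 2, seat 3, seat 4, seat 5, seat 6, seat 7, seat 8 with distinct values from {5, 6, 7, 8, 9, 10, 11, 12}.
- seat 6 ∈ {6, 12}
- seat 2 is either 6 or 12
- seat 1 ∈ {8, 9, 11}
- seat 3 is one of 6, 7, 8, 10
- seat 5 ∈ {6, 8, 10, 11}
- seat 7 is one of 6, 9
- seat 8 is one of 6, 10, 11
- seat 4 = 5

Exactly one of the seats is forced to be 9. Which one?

seat 7

seat 4 must be 5 (only option left).
The 7 still-open variables together cover exactly {6, 7, 8, 9, 10, 11, 12} — 7 values for 7 variables — and 7 appears only in seat 3's list, so seat 3 = 7.
seat 2 and seat 6 between them cover only {6, 12} — a naked pair. Remove those values from seat 5, seat 7, seat 8.
So 9 goes to seat 7.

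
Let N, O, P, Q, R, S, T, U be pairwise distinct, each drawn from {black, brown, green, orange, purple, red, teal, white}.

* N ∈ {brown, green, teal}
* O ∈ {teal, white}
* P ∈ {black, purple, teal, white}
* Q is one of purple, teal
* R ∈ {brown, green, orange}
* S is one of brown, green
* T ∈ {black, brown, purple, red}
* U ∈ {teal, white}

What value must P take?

The 8 variables together cover exactly {black, brown, green, orange, purple, red, teal, white} — 8 values for 8 variables — and orange appears only in R's list, so R = orange.
Among the 7 still-open variables, red fits only T (and all 7 values in {black, brown, green, purple, red, teal, white} must be used), so T = red.
Among the 6 still-open variables, black fits only P (and all 6 values in {black, brown, green, purple, teal, white} must be used), so P = black.

black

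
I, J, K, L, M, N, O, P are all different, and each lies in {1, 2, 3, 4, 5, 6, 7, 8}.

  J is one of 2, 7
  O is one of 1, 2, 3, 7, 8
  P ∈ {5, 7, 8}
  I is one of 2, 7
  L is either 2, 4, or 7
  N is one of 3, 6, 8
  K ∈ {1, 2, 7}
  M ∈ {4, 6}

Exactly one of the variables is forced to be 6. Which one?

M

The 8 variables together cover exactly {1, 2, 3, 4, 5, 6, 7, 8} — 8 values for 8 variables — and 5 appears only in P's list, so P = 5.
I and J share exactly the 2 values {2, 7}; by pigeonhole those values go to them, so strike 2, 7 from K, L, O.
K must be 1 (only option left). Strike 1 from O.
L's domain is down to {4}, so L = 4. So M can't be 4.
So 6 goes to M.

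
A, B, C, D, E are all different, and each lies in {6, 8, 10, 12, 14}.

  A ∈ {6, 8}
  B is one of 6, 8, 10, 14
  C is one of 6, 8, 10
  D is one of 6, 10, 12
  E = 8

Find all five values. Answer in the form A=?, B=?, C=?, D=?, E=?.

E must be 8 (only option left). Strike 8 from A, B, C.
A's domain is down to {6}, so A = 6. Strike 6 from B, C, D.
That leaves C = 10. Remove 10 from B, D.
D must be 12 (only option left).
B's domain is down to {14}, so B = 14.

A=6, B=14, C=10, D=12, E=8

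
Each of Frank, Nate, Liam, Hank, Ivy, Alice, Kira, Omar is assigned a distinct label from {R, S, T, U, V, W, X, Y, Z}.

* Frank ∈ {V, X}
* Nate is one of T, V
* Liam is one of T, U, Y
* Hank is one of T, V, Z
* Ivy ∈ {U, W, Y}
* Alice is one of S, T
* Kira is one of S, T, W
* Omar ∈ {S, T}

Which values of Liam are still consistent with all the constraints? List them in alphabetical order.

U, Y

Among the 8 variables, X fits only Frank (and all 8 values in {S, T, U, V, W, X, Y, Z} must be used), so Frank = X.
The 7 still-open variables draw from only 7 values {S, T, U, V, W, Y, Z}, so each is used; only Hank can be Z, hence Hank = Z.
Among the 6 still-open variables, V fits only Nate (and all 6 values in {S, T, U, V, W, Y} must be used), so Nate = V.
Alice and Omar between them cover only {S, T} — a naked pair. Remove those values from Liam, Kira.
Kira must be W (only option left). So Ivy can't be W.
No further eliminations apply; Liam can still be any of U, Y.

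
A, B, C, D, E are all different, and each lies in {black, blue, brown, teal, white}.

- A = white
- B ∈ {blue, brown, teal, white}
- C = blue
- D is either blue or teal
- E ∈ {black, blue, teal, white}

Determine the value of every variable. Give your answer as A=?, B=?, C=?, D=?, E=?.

A's domain is down to {white}, so A = white. So B, E can't be white.
That leaves C = blue. Remove blue from B, D, E.
D's domain is down to {teal}, so D = teal. Eliminate teal elsewhere: B, E.
E must be black (only option left).
B has just one choice, so B = brown.

A=white, B=brown, C=blue, D=teal, E=black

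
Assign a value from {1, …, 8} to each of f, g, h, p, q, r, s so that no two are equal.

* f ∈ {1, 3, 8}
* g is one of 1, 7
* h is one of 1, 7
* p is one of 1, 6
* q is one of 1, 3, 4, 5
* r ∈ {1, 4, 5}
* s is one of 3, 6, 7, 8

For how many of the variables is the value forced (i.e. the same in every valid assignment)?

g and h between them cover only {1, 7} — a naked pair. Remove those values from f, p, q, r, s.
p must be 6 (only option left). Strike 6 from s.
f and s between them cover only {3, 8} — a naked pair. Remove those values from q.
Determined: p=6. The other variables each still have more than one consistent value. That makes 1.

1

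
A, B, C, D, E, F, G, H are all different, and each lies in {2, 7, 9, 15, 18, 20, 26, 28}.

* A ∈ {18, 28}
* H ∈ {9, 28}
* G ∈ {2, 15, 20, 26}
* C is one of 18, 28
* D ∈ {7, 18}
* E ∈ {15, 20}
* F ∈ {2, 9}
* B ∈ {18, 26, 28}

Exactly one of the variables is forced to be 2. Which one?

Among the 8 variables, 7 fits only D (and all 8 values in {2, 7, 9, 15, 18, 20, 26, 28} must be used), so D = 7.
The 2 variables A and C are confined to {18, 28}, which locks those values in; drop them from B, H.
B's domain is down to {26}, so B = 26. Strike 26 from G.
That leaves H = 9. So F can't be 9.
So 2 goes to F.

F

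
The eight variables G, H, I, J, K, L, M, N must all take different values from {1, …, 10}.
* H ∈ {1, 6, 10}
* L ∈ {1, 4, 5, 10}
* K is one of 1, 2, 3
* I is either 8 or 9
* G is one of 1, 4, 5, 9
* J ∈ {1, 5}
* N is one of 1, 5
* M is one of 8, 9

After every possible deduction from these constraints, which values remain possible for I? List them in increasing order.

8, 9

The 2 variables I and M are confined to {8, 9}, which locks those values in; drop them from G.
J and N between them cover only {1, 5} — a naked pair. Remove those values from G, H, K, L.
G's domain is down to {4}, so G = 4. Strike 4 from L.
That leaves L = 10. So H can't be 10.
H has just one choice, so H = 6.
No further eliminations apply; I can still be any of 8, 9.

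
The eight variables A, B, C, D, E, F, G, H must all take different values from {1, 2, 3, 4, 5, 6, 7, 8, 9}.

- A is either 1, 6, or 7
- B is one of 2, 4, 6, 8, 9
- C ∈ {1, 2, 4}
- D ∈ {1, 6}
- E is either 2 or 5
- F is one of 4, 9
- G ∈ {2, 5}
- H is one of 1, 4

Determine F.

9

The 8 variables together cover exactly {1, 2, 4, 5, 6, 7, 8, 9} — 8 values for 8 variables — and 7 appears only in A's list, so A = 7.
The 7 still-open variables together cover exactly {1, 2, 4, 5, 6, 8, 9} — 7 values for 7 variables — and 8 appears only in B's list, so B = 8.
The 6 still-open variables draw from only 6 values {1, 2, 4, 5, 6, 9}, so each is used; only D can be 6, hence D = 6.
The 5 still-open variables together cover exactly {1, 2, 4, 5, 9} — 5 values for 5 variables — and 9 appears only in F's list, so F = 9.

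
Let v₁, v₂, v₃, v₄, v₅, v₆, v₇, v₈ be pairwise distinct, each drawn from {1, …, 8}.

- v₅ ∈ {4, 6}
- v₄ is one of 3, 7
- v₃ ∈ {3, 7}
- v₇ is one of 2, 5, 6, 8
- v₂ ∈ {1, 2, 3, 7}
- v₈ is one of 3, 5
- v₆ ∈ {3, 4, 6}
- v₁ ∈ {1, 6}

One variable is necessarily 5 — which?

The 8 variables together cover exactly {1, 2, 3, 4, 5, 6, 7, 8} — 8 values for 8 variables — and 8 appears only in v₇'s list, so v₇ = 8.
The 7 still-open variables draw from only 7 values {1, 2, 3, 4, 5, 6, 7}, so each is used; only v₂ can be 2, hence v₂ = 2.
The 6 still-open variables draw from only 6 values {1, 3, 4, 5, 6, 7}, so each is used; only v₁ can be 1, hence v₁ = 1.
The 5 still-open variables together cover exactly {3, 4, 5, 6, 7} — 5 values for 5 variables — and 5 appears only in v₈'s list, so v₈ = 5.

v₈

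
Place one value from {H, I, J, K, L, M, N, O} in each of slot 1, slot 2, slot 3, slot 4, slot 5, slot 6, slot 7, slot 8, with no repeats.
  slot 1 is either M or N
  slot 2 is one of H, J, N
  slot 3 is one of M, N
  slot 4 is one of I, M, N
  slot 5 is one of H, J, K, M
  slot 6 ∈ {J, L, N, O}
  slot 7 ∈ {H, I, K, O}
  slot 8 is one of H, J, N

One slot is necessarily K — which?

slot 5

The 8 variables together cover exactly {H, I, J, K, L, M, N, O} — 8 values for 8 variables — and L appears only in slot 6's list, so slot 6 = L.
The 7 still-open variables together cover exactly {H, I, J, K, M, N, O} — 7 values for 7 variables — and O appears only in slot 7's list, so slot 7 = O.
The 6 still-open variables together cover exactly {H, I, J, K, M, N} — 6 values for 6 variables — and I appears only in slot 4's list, so slot 4 = I.
The 5 still-open variables draw from only 5 values {H, J, K, M, N}, so each is used; only slot 5 can be K, hence slot 5 = K.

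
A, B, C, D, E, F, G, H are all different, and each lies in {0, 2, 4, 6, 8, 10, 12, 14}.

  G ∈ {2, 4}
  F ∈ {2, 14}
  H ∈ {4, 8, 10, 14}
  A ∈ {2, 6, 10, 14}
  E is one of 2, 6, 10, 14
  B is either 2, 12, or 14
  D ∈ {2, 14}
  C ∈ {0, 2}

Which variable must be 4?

G

The 8 variables draw from only 8 values {0, 2, 4, 6, 8, 10, 12, 14}, so each is used; only C can be 0, hence C = 0.
The 7 still-open variables draw from only 7 values {2, 4, 6, 8, 10, 12, 14}, so each is used; only H can be 8, hence H = 8.
Among the 6 still-open variables, 4 fits only G (and all 6 values in {2, 4, 6, 10, 12, 14} must be used), so G = 4.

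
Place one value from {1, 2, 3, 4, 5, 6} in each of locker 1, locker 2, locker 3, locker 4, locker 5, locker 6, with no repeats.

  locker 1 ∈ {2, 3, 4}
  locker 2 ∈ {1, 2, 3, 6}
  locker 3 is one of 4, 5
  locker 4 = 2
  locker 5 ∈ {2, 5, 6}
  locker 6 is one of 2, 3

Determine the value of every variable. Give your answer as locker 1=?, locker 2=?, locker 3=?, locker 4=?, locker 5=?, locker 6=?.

locker 4 must be 2 (only option left). Remove 2 from locker 1, locker 2, locker 5, locker 6.
That leaves locker 6 = 3. So locker 1, locker 2 can't be 3.
locker 1's domain is down to {4}, so locker 1 = 4. So locker 3 can't be 4.
That leaves locker 3 = 5. Strike 5 from locker 5.
locker 5 has just one choice, so locker 5 = 6. Eliminate 6 elsewhere: locker 2.
That leaves locker 2 = 1.

locker 1=4, locker 2=1, locker 3=5, locker 4=2, locker 5=6, locker 6=3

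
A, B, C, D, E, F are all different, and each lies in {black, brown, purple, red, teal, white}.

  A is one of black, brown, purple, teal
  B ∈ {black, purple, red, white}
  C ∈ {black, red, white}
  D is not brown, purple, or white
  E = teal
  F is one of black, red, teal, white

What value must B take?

purple

E's domain is down to {teal}, so E = teal. Remove teal from A, D, F.
Among the 5 still-open variables, brown fits only A (and all 5 values in {black, brown, purple, red, white} must be used), so A = brown.
Among the 4 still-open variables, purple fits only B (and all 4 values in {black, purple, red, white} must be used), so B = purple.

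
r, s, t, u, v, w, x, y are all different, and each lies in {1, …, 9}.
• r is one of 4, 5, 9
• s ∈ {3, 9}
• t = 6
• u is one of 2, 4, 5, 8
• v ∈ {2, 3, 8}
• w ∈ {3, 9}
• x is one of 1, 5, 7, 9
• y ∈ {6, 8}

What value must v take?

t's domain is down to {6}, so t = 6. Eliminate 6 elsewhere: y.
y's domain is down to {8}, so y = 8. Remove 8 from u, v.
s and w between them cover only {3, 9} — a naked pair. Remove those values from r, v, x.
So v = 2.

2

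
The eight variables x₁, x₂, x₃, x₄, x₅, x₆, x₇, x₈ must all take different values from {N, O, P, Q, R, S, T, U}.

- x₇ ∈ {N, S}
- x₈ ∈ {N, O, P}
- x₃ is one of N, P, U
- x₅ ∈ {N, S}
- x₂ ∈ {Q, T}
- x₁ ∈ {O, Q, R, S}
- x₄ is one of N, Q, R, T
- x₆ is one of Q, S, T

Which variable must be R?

x₄

The 8 variables draw from only 8 values {N, O, P, Q, R, S, T, U}, so each is used; only x₃ can be U, hence x₃ = U.
The 7 still-open variables together cover exactly {N, O, P, Q, R, S, T} — 7 values for 7 variables — and P appears only in x₈'s list, so x₈ = P.
The 6 still-open variables together cover exactly {N, O, Q, R, S, T} — 6 values for 6 variables — and O appears only in x₁'s list, so x₁ = O.
Among the 5 still-open variables, R fits only x₄ (and all 5 values in {N, Q, R, S, T} must be used), so x₄ = R.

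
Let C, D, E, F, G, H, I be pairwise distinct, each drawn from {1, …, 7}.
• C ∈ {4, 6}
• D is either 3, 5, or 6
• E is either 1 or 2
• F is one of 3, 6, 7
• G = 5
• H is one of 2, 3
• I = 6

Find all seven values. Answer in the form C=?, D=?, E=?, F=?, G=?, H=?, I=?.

C=4, D=3, E=1, F=7, G=5, H=2, I=6

G has just one choice, so G = 5. Strike 5 from D.
I has just one choice, so I = 6. Strike 6 from C, D, F.
That leaves C = 4.
D's domain is down to {3}, so D = 3. Eliminate 3 elsewhere: F, H.
F has just one choice, so F = 7.
That leaves H = 2. Remove 2 from E.
E must be 1 (only option left).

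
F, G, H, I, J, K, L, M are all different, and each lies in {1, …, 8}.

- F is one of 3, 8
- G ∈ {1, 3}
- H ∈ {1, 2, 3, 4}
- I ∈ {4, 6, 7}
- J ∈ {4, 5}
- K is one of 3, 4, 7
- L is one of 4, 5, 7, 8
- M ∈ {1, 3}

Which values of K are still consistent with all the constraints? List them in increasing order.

4, 7

The 8 variables together cover exactly {1, 2, 3, 4, 5, 6, 7, 8} — 8 values for 8 variables — and 2 appears only in H's list, so H = 2.
The 7 still-open variables together cover exactly {1, 3, 4, 5, 6, 7, 8} — 7 values for 7 variables — and 6 appears only in I's list, so I = 6.
The 2 variables G and M are confined to {1, 3}, which locks those values in; drop them from F, K.
F has just one choice, so F = 8. So L can't be 8.
No further eliminations apply; K can still be any of 4, 7.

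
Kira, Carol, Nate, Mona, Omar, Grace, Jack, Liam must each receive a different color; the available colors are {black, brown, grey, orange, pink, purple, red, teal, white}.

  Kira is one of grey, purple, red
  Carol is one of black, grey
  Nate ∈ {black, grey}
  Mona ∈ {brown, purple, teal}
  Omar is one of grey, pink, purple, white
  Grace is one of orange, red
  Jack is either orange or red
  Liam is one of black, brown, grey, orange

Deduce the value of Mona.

Carol and Nate share exactly the 2 values {black, grey}; by pigeonhole those values go to them, so strike black, grey from Kira, Omar, Liam.
Grace and Jack between them cover only {orange, red} — a naked pair. Remove those values from Kira, Liam.
Kira's domain is down to {purple}, so Kira = purple. Eliminate purple elsewhere: Mona, Omar.
Liam's domain is down to {brown}, so Liam = brown. Remove brown from Mona.
So Mona = teal.

teal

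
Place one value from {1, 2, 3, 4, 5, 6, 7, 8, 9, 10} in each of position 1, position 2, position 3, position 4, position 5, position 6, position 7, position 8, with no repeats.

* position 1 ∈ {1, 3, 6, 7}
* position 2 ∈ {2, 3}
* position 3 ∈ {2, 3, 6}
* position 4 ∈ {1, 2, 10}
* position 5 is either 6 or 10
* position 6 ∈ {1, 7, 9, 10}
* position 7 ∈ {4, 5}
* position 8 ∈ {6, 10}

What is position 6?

The 2 variables position 5 and position 8 are confined to {6, 10}, which locks those values in; drop them from position 1, position 3, position 4, position 6.
position 2 and position 3 between them cover only {2, 3} — a naked pair. Remove those values from position 1, position 4.
position 4 has just one choice, so position 4 = 1. Eliminate 1 elsewhere: position 1, position 6.
position 1's domain is down to {7}, so position 1 = 7. Remove 7 from position 6.
So position 6 = 9.

9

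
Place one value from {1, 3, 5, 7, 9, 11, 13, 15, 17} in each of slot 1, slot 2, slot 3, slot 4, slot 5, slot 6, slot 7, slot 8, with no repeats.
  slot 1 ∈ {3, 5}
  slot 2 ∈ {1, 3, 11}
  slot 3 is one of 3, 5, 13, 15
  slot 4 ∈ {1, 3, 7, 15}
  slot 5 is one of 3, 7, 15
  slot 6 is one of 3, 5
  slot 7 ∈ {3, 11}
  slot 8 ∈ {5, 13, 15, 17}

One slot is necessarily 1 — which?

slot 2

The 8 variables together cover exactly {1, 3, 5, 7, 11, 13, 15, 17} — 8 values for 8 variables — and 17 appears only in slot 8's list, so slot 8 = 17.
The 7 still-open variables together cover exactly {1, 3, 5, 7, 11, 13, 15} — 7 values for 7 variables — and 13 appears only in slot 3's list, so slot 3 = 13.
slot 1 and slot 6 share exactly the 2 values {3, 5}; by pigeonhole those values go to them, so strike 3, 5 from slot 2, slot 4, slot 5, slot 7.
slot 7 has just one choice, so slot 7 = 11. So slot 2 can't be 11.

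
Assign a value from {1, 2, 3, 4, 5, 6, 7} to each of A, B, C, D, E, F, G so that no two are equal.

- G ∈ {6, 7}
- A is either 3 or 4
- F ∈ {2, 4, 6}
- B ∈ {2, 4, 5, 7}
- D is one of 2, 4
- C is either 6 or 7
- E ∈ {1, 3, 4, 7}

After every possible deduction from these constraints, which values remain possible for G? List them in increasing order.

6, 7

The 7 variables together cover exactly {1, 2, 3, 4, 5, 6, 7} — 7 values for 7 variables — and 1 appears only in E's list, so E = 1.
The 6 still-open variables together cover exactly {2, 3, 4, 5, 6, 7} — 6 values for 6 variables — and 3 appears only in A's list, so A = 3.
Among the 5 still-open variables, 5 fits only B (and all 5 values in {2, 4, 5, 6, 7} must be used), so B = 5.
The 2 variables C and G are confined to {6, 7}, which locks those values in; drop them from F.
No further eliminations apply; G can still be any of 6, 7.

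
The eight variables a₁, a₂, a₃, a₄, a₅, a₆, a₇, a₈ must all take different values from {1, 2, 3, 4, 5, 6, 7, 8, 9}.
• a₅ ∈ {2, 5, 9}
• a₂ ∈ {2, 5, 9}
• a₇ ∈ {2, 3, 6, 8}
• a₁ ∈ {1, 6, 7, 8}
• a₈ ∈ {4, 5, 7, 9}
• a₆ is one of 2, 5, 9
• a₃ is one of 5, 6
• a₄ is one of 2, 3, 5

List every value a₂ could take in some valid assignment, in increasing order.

a₂, a₅, a₆ share exactly the 3 values {2, 5, 9}; by pigeonhole those values go to them, so strike 2, 5, 9 from a₃, a₄, a₇, a₈.
That leaves a₃ = 6. Eliminate 6 elsewhere: a₁, a₇.
That leaves a₄ = 3. Eliminate 3 elsewhere: a₇.
a₇ must be 8 (only option left). Remove 8 from a₁.
No further eliminations apply; a₂ can still be any of 2, 5, 9.

2, 5, 9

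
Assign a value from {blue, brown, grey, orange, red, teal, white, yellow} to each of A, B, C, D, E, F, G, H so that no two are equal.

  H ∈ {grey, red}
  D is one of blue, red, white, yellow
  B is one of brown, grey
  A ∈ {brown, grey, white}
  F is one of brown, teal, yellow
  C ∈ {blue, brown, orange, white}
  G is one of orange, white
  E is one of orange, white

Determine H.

Among the 8 variables, teal fits only F (and all 8 values in {blue, brown, grey, orange, red, teal, white, yellow} must be used), so F = teal.
Among the 7 still-open variables, yellow fits only D (and all 7 values in {blue, brown, grey, orange, red, white, yellow} must be used), so D = yellow.
The 6 still-open variables draw from only 6 values {blue, brown, grey, orange, red, white}, so each is used; only C can be blue, hence C = blue.
The 5 still-open variables draw from only 5 values {brown, grey, orange, red, white}, so each is used; only H can be red, hence H = red.

red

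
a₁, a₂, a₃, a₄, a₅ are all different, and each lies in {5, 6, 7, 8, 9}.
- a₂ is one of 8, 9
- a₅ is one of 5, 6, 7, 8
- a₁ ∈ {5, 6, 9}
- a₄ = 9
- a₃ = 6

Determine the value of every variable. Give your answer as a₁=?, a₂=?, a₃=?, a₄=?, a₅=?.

a₃ has just one choice, so a₃ = 6. So a₁, a₅ can't be 6.
a₄ must be 9 (only option left). So a₁, a₂ can't be 9.
a₁ has just one choice, so a₁ = 5. Strike 5 from a₅.
a₂'s domain is down to {8}, so a₂ = 8. Eliminate 8 elsewhere: a₅.
That leaves a₅ = 7.

a₁=5, a₂=8, a₃=6, a₄=9, a₅=7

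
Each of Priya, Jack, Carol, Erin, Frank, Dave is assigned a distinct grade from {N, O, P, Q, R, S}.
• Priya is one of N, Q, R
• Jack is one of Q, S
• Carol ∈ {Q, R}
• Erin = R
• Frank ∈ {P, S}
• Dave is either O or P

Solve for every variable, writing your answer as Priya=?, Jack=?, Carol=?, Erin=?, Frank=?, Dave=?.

Erin has just one choice, so Erin = R. Strike R from Priya, Carol.
Carol has just one choice, so Carol = Q. So Priya, Jack can't be Q.
Priya's domain is down to {N}, so Priya = N.
Jack has just one choice, so Jack = S. Remove S from Frank.
Frank's domain is down to {P}, so Frank = P. So Dave can't be P.
Dave's domain is down to {O}, so Dave = O.

Priya=N, Jack=S, Carol=Q, Erin=R, Frank=P, Dave=O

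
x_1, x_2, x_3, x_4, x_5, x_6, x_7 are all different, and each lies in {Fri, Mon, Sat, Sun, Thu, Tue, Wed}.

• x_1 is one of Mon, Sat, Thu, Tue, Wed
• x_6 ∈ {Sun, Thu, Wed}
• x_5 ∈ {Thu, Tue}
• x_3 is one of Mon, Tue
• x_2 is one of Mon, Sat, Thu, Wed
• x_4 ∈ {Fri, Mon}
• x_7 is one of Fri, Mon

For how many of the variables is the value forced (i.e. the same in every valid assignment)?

3

The 7 variables draw from only 7 values {Fri, Mon, Sat, Sun, Thu, Tue, Wed}, so each is used; only x_6 can be Sun, hence x_6 = Sun.
The 2 variables x_4 and x_7 are confined to {Fri, Mon}, which locks those values in; drop them from x_1, x_2, x_3.
That leaves x_3 = Tue. Eliminate Tue elsewhere: x_1, x_5.
x_5's domain is down to {Thu}, so x_5 = Thu. Strike Thu from x_1, x_2.
Determined: x_3=Tue, x_5=Thu, x_6=Sun. The other variables each still have more than one consistent value. That makes 3.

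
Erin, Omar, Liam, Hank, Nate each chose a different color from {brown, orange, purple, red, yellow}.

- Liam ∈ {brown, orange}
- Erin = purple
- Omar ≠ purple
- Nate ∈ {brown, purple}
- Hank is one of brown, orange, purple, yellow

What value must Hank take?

yellow

Erin must be purple (only option left). Strike purple from Hank, Nate.
Nate must be brown (only option left). Remove brown from Omar, Liam, Hank.
Liam has just one choice, so Liam = orange. So Omar, Hank can't be orange.
So Hank = yellow.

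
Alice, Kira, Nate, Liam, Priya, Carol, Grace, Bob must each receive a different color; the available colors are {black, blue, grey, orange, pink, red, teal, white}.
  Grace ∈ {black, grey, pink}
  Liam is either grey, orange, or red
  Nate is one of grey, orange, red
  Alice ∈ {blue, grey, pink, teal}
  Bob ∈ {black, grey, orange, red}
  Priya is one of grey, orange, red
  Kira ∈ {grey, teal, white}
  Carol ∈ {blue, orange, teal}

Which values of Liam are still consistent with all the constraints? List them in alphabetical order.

The 8 variables together cover exactly {black, blue, grey, orange, pink, red, teal, white} — 8 values for 8 variables — and white appears only in Kira's list, so Kira = white.
The 3 variables Nate, Liam, Priya are confined to {grey, orange, red}, which locks those values in; drop them from Alice, Carol, Grace, Bob.
Bob must be black (only option left). So Grace can't be black.
That leaves Grace = pink. Eliminate pink elsewhere: Alice.
No further eliminations apply; Liam can still be any of grey, orange, red.

grey, orange, red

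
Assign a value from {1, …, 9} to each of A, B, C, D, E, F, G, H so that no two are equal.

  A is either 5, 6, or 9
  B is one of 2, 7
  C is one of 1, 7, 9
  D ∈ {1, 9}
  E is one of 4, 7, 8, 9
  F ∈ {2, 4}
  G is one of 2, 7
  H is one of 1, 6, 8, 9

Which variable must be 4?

F

The 8 variables together cover exactly {1, 2, 4, 5, 6, 7, 8, 9} — 8 values for 8 variables — and 5 appears only in A's list, so A = 5.
The 7 still-open variables together cover exactly {1, 2, 4, 6, 7, 8, 9} — 7 values for 7 variables — and 6 appears only in H's list, so H = 6.
Among the 6 still-open variables, 8 fits only E (and all 6 values in {1, 2, 4, 7, 8, 9} must be used), so E = 8.
Among the 5 still-open variables, 4 fits only F (and all 5 values in {1, 2, 4, 7, 9} must be used), so F = 4.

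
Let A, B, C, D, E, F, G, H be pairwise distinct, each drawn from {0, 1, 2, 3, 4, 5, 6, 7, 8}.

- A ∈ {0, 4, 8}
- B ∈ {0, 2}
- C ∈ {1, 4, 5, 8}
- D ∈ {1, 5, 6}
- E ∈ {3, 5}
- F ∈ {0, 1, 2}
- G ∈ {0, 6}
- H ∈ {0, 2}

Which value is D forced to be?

5

Among the 8 variables, 3 fits only E (and all 8 values in {0, 1, 2, 3, 4, 5, 6, 8} must be used), so E = 3.
B and H between them cover only {0, 2} — a naked pair. Remove those values from A, F, G.
F has just one choice, so F = 1. Remove 1 from C, D.
G has just one choice, so G = 6. So D can't be 6.
So D = 5.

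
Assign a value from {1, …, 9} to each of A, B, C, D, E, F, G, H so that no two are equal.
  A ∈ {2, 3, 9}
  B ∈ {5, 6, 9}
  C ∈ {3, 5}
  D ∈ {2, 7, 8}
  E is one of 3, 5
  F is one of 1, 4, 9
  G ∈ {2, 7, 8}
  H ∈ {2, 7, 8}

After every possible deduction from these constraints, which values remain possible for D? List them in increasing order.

C and E between them cover only {3, 5} — a naked pair. Remove those values from A, B.
D, G, H between them cover only {2, 7, 8} — a naked triple. Remove those values from A.
That leaves A = 9. Strike 9 from B, F.
B must be 6 (only option left).
No further eliminations apply; D can still be any of 2, 7, 8.

2, 7, 8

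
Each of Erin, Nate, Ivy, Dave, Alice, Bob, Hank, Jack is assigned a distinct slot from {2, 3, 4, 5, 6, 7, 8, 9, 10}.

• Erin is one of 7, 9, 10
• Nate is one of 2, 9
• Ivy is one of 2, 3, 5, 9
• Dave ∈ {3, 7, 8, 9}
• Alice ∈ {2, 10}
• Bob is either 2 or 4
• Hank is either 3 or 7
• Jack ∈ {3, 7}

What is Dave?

The 8 variables draw from only 8 values {2, 3, 4, 5, 7, 8, 9, 10}, so each is used; only Bob can be 4, hence Bob = 4.
The 7 still-open variables together cover exactly {2, 3, 5, 7, 8, 9, 10} — 7 values for 7 variables — and 5 appears only in Ivy's list, so Ivy = 5.
The 6 still-open variables together cover exactly {2, 3, 7, 8, 9, 10} — 6 values for 6 variables — and 8 appears only in Dave's list, so Dave = 8.

8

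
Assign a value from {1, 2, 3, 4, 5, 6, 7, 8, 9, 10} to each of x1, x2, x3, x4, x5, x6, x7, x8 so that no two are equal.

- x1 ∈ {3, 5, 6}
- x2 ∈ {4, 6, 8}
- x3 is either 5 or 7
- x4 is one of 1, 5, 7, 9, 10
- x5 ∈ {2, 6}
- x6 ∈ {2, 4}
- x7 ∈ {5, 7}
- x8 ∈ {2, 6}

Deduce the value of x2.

8

The 2 variables x3 and x7 are confined to {5, 7}, which locks those values in; drop them from x1, x4.
x5 and x8 share exactly the 2 values {2, 6}; by pigeonhole those values go to them, so strike 2, 6 from x1, x2, x6.
x1 must be 3 (only option left).
x6 has just one choice, so x6 = 4. Eliminate 4 elsewhere: x2.
So x2 = 8.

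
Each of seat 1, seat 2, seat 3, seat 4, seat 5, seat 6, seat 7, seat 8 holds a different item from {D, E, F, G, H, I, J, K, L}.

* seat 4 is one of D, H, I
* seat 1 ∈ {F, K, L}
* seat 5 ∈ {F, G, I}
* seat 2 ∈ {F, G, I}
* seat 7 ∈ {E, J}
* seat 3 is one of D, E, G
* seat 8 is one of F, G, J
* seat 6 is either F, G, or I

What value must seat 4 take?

seat 2, seat 5, seat 6 share exactly the 3 values {F, G, I}; by pigeonhole those values go to them, so strike F, G, I from seat 1, seat 3, seat 4, seat 8.
seat 8's domain is down to {J}, so seat 8 = J. Remove J from seat 7.
seat 7 has just one choice, so seat 7 = E. Eliminate E elsewhere: seat 3.
seat 3 has just one choice, so seat 3 = D. Strike D from seat 4.
So seat 4 = H.

H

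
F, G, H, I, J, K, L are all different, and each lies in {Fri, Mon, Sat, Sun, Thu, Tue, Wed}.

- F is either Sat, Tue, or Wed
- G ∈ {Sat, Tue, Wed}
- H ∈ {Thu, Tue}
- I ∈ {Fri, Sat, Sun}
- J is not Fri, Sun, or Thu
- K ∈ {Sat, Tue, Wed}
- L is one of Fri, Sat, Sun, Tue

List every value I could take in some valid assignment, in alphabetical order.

Fri, Sun

The 7 variables together cover exactly {Fri, Mon, Sat, Sun, Thu, Tue, Wed} — 7 values for 7 variables — and Mon appears only in J's list, so J = Mon.
The 6 still-open variables draw from only 6 values {Fri, Sat, Sun, Thu, Tue, Wed}, so each is used; only H can be Thu, hence H = Thu.
F, G, K share exactly the 3 values {Sat, Tue, Wed}; by pigeonhole those values go to them, so strike Sat, Tue, Wed from I, L.
No further eliminations apply; I can still be any of Fri, Sun.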